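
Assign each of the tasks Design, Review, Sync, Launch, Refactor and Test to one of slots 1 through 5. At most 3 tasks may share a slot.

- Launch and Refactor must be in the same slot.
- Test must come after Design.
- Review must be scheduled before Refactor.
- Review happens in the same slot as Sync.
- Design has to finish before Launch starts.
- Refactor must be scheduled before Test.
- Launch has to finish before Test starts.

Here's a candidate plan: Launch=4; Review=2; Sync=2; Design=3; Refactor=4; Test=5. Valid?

Test must come after Design — holds.
Review happens in the same slot as Sync — holds.
At most 3 tasks may share a slot — holds.
Review must be scheduled before Refactor — holds.
Refactor must be scheduled before Test — holds.
Launch has to finish before Test starts — holds.
Launch and Refactor must be in the same slot — holds.
Design has to finish before Launch starts — holds.

Yes, all constraints hold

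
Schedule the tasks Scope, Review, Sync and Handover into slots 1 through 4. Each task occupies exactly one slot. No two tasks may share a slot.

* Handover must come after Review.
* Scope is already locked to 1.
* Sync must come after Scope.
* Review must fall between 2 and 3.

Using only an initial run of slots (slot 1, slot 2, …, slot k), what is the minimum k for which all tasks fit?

The precedence chain requires at least 2 distinct slots.
With at most 1 per slot and 4 tasks, at least 4 slots are needed.
Propagating the time windows through the other constraints, Handover can't land before 3, so the schedule must run through at least slot 3.
4 works (last occupied slot: 4): for example Review in 2, Handover in 4, Sync in 3, Scope in 1.

4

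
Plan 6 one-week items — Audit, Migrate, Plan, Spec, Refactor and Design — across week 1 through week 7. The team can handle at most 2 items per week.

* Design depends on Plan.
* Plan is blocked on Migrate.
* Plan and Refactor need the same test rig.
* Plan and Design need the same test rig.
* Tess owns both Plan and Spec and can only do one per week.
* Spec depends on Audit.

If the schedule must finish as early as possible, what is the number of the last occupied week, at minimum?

The precedence chain requires at least 3 distinct weeks.
With at most 2 per week and 6 tasks, at least 3 weeks are needed.
3 works (last occupied week: week 3): for example Audit -> week 2, Design -> week 3, Refactor -> week 1, Spec -> week 3, Migrate -> week 1, Plan -> week 2.

3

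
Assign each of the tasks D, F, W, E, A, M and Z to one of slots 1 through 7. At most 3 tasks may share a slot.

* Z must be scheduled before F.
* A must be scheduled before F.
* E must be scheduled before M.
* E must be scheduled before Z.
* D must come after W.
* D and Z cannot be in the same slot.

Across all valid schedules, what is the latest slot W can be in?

6

Downstream work caps W at 6.
W at 6 is achievable: Z=2; W=6; M=2; A=1; D=7; E=1; F=3.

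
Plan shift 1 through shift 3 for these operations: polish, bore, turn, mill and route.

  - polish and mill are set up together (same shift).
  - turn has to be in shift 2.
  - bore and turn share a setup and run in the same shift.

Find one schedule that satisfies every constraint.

bore -> shift 2; mill -> shift 1; polish -> shift 1; route -> shift 1; turn -> shift 2

Checking: polish = mill = shift 1; bore = turn = shift 2; turn=shift 2 in [shift 2,shift 2].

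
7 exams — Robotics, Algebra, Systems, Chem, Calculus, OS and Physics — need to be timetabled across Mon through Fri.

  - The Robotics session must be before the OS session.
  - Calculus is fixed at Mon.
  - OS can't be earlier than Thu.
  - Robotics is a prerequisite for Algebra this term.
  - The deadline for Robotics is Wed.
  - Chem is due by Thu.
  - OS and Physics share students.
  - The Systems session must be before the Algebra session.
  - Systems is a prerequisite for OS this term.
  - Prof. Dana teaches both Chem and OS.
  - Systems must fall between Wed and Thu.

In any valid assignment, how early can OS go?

OS is available from Thu.
OS at Thu is achievable: OS=Thu, Calculus=Mon, Systems=Wed, Algebra=Thu, Chem=Mon, Robotics=Mon, Physics=Mon.

Thu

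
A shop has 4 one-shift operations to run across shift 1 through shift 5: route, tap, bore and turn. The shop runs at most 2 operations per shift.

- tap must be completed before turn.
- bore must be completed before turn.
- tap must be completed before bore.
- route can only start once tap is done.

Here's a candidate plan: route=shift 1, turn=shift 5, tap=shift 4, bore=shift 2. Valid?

No — it violates: route can only start once tap is done

The shop runs at most 2 operations per shift — holds.
route can only start once tap is done — violated.
tap must be completed before bore — violated.
tap must be completed before turn — holds.
bore must be completed before turn — holds.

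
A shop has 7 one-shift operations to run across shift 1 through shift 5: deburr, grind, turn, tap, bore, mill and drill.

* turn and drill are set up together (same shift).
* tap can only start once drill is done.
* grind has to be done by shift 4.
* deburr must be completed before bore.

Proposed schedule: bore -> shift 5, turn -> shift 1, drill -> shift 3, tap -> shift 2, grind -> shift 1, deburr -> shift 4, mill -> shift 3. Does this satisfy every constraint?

grind has to be done by shift 4 — holds.
tap can only start once drill is done — violated.
turn and drill are set up together (same shift) — violated.
deburr must be completed before bore — holds.

Invalid. turn and drill are set up together (same shift).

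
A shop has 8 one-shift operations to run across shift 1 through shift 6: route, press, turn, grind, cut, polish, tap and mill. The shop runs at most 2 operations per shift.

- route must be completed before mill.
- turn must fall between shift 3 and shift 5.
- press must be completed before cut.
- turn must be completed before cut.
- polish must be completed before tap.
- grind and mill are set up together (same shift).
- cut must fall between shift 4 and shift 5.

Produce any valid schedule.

cut in shift 4; polish in shift 2; mill in shift 5; grind in shift 5; route in shift 1; turn in shift 3; tap in shift 3; press in shift 1

Checking: route(shift 1) before mill(shift 5); press(shift 1) before cut(shift 4); turn(shift 3) before cut(shift 4); polish(shift 2) before tap(shift 3); grind = mill = shift 5; turn=shift 3 in [shift 3,shift 5]; cut=shift 4 in [shift 4,shift 5]; max 2 per shift (cap 2).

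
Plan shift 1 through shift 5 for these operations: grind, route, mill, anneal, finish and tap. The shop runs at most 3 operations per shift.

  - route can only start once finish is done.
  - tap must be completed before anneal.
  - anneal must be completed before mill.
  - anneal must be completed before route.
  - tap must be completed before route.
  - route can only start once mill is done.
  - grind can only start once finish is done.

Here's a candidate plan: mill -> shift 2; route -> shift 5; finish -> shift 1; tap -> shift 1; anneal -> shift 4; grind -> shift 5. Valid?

No. anneal must be completed before mill is not satisfied.

anneal must be completed before route — holds.
tap must be completed before anneal — holds.
tap must be completed before route — holds.
route can only start once finish is done — holds.
anneal must be completed before mill — violated.
route can only start once mill is done — holds.
The shop runs at most 3 operations per shift — holds.
grind can only start once finish is done — holds.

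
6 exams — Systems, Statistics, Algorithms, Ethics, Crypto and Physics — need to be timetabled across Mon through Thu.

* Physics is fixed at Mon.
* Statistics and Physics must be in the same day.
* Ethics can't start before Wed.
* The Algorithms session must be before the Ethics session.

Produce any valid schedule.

Systems=Mon; Physics=Mon; Ethics=Wed; Crypto=Mon; Algorithms=Mon; Statistics=Mon

Checking: Algorithms(Mon) before Ethics(Wed); Statistics = Physics = Mon; Ethics=Wed in [Wed,Thu]; Physics=Mon in [Mon,Mon].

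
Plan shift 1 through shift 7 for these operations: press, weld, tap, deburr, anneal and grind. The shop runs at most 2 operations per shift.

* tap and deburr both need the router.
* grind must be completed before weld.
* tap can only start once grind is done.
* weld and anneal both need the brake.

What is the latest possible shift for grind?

shift 6

Downstream work caps grind at shift 6.
grind at shift 6 is achievable: tap in shift 7; deburr in shift 1; grind in shift 6; weld in shift 7; press in shift 1; anneal in shift 2.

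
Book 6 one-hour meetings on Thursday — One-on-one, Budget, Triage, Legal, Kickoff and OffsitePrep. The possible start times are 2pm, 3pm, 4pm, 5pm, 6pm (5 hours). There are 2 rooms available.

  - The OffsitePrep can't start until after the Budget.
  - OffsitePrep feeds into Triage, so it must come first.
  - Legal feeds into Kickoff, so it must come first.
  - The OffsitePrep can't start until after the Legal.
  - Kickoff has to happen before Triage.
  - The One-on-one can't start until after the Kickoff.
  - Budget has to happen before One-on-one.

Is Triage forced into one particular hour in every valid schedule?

Triage can be 4pm (e.g. Budget in 2pm; Kickoff in 3pm; OffsitePrep in 3pm; Triage in 4pm; Legal in 2pm; One-on-one in 4pm) or 5pm (e.g. Legal -> 2pm, Triage -> 5pm, Budget -> 2pm, Kickoff -> 3pm, One-on-one -> 4pm, OffsitePrep -> 3pm).

No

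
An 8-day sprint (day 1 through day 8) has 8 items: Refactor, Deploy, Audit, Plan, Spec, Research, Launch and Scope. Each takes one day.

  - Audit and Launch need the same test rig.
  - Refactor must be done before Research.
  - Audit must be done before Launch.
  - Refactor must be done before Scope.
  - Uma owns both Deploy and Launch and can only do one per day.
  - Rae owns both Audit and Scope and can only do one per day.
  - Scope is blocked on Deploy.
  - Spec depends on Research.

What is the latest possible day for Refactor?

Downstream work caps Refactor at day 6.
Refactor at day 6 is achievable: Deploy in day 1, Launch in day 2, Research in day 7, Scope in day 7, Refactor in day 6, Audit in day 1, Spec in day 8, Plan in day 1.

day 6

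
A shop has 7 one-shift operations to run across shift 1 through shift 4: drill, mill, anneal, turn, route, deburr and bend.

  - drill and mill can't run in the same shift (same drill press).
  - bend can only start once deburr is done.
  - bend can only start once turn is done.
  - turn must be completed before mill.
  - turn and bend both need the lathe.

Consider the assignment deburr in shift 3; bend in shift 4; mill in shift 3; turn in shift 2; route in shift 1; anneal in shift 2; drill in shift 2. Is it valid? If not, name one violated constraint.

drill and mill can't run in the same shift (same drill press) — holds.
bend can only start once deburr is done — holds.
turn and bend both need the lathe — holds.
turn must be completed before mill — holds.
bend can only start once turn is done — holds.

Valid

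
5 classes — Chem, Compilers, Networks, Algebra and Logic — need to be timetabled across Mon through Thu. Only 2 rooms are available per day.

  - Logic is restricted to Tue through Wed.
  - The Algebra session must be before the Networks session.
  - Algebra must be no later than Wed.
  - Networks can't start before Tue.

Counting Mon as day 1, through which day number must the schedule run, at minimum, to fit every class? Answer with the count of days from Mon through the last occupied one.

The precedence chain requires at least 2 distinct days.
With at most 2 per day and 5 classes, at least 3 days are needed.
3 works (last occupied day: Wed): for example Algebra in Mon, Logic in Tue, Compilers in Wed, Chem in Mon, Networks in Tue.

3 days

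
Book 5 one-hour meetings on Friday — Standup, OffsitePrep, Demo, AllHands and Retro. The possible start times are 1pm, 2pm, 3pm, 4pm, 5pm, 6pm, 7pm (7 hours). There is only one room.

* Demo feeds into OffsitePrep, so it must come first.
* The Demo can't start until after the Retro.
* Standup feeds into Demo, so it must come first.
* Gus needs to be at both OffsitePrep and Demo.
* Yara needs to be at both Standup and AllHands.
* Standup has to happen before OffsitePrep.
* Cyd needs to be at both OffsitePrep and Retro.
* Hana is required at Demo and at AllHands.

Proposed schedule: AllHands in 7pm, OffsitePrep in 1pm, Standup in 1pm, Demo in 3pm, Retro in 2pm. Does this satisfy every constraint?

The Demo can't start until after the Retro — holds.
Gus needs to be at both OffsitePrep and Demo — holds.
Standup feeds into Demo, so it must come first — holds.
Demo feeds into OffsitePrep, so it must come first — violated.
Cyd needs to be at both OffsitePrep and Retro — holds.
There is only one room — violated.
Hana is required at Demo and at AllHands — holds.
Standup has to happen before OffsitePrep — violated.
Yara needs to be at both Standup and AllHands — holds.

No — it violates: There is only one room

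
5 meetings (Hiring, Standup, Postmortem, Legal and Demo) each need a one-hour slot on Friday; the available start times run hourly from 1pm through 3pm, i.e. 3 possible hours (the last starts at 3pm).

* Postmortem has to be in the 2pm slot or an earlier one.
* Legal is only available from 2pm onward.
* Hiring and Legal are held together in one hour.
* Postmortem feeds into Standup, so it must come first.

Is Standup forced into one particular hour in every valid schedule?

Standup can be 2pm (e.g. Legal=2pm; Standup=2pm; Hiring=2pm; Demo=1pm; Postmortem=1pm) or 3pm (e.g. Postmortem -> 1pm; Demo -> 1pm; Legal -> 2pm; Standup -> 3pm; Hiring -> 2pm).

No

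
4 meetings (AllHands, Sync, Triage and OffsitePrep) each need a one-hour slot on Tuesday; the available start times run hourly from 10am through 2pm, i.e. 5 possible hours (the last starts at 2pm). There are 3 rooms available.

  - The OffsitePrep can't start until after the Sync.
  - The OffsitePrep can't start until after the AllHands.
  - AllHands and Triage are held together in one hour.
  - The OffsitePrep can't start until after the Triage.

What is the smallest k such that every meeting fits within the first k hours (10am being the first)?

2 hours

The precedence chain requires at least 2 distinct hours.
With at most 3 per hour and 4 meetings, at least 2 hours are needed.
2 works (last occupied hour: 11am): for example OffsitePrep in 11am, Sync in 10am, AllHands in 10am, Triage in 10am.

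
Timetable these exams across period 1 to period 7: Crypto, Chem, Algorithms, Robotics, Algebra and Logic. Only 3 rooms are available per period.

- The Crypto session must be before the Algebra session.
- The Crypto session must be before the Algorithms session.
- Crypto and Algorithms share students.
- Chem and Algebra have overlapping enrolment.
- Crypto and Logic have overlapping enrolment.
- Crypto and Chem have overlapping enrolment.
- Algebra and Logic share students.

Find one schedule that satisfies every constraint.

Robotics -> period 1, Chem -> period 3, Algorithms -> period 2, Algebra -> period 2, Logic -> period 3, Crypto -> period 1

Checking: Crypto(period 1) before Algorithms(period 2); Crypto(period 1) before Algebra(period 2); Crypto(period 1) != Algorithms(period 2); Algebra(period 2) != Logic(period 3); Crypto(period 1) != Chem(period 3); Chem(period 3) != Algebra(period 2); Crypto(period 1) != Logic(period 3); max 2 per period (cap 3).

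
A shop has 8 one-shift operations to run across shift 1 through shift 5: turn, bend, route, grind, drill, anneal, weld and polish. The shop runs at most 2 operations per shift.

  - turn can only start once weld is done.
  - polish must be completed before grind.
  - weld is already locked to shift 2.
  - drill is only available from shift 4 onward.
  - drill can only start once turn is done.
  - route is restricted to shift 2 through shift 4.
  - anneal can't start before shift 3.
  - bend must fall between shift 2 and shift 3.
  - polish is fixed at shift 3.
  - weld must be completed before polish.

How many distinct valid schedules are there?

Splitting on turn: it can be shift 3 (3), shift 4 (5). Listing each branch's schedules as (bend, route, grind, drill, anneal, weld, polish) by shift number:
turn=shift 3: (2,4,4,5,5,2,3) (2,4,5,4,5,2,3) (2,4,5,5,4,2,3) — 3.
turn=shift 4: (2,3,4,5,5,2,3) (2,3,5,5,4,2,3) (2,4,5,5,3,2,3) (3,2,4,5,5,2,3) (3,2,5,5,4,2,3) — 5.
Summing: 3 + 5 = 8.

8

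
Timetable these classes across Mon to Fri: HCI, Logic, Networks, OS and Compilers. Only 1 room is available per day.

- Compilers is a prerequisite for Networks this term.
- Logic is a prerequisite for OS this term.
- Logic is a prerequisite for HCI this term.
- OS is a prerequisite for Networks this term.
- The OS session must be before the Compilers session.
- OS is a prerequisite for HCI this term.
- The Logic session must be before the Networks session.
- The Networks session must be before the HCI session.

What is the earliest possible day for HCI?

Fri

Precedence pushes HCI to at least Fri.
HCI at Fri is achievable: Networks=Thu; HCI=Fri; Logic=Mon; Compilers=Wed; OS=Tue.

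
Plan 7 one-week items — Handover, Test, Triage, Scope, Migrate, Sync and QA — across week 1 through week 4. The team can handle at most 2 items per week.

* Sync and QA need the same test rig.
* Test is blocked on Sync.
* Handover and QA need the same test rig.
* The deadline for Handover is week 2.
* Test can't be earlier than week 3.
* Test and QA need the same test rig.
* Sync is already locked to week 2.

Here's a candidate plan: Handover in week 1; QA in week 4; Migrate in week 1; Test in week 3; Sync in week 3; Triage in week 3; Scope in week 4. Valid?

The team can handle at most 2 items per week — violated.
Test and QA need the same test rig — holds.
Handover and QA need the same test rig — holds.
Sync is already locked to week 2 — violated.
Sync and QA need the same test rig — holds.
The deadline for Handover is week 2 — holds.
Test can't be earlier than week 3 — holds.
Test is blocked on Sync — violated.

No. Sync is already locked to week 2 is not satisfied.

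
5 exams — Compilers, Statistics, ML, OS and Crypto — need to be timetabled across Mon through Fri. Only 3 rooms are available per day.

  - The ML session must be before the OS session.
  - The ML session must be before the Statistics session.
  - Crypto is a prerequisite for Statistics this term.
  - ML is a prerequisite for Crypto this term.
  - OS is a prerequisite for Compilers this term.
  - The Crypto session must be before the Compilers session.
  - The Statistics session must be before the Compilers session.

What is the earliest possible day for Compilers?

Thu

Precedence pushes Compilers to at least Thu.
Compilers at Thu is achievable: ML in Mon; Crypto in Tue; Statistics in Wed; OS in Tue; Compilers in Thu.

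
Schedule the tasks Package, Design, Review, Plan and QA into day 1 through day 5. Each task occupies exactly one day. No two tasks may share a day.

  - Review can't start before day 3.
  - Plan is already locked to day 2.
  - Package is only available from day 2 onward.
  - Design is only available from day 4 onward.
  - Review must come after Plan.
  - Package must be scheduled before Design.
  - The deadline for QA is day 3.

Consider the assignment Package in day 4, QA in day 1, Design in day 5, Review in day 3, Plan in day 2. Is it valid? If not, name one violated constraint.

Valid

Package is only available from day 2 onward — holds.
Design is only available from day 4 onward — holds.
The deadline for QA is day 3 — holds.
Package must be scheduled before Design — holds.
Review must come after Plan — holds.
No two tasks may share a day — holds.
Review can't start before day 3 — holds.
Plan is already locked to day 2 — holds.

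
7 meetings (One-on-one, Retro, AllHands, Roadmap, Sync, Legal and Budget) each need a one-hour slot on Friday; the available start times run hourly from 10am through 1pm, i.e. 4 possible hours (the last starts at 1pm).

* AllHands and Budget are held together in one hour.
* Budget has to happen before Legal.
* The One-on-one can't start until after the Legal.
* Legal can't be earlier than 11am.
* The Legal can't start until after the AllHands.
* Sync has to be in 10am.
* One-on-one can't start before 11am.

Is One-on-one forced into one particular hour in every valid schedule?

One-on-one can be 12pm (e.g. Roadmap in 10am; Budget in 10am; One-on-one in 12pm; Retro in 10am; AllHands in 10am; Sync in 10am; Legal in 11am) or 1pm (e.g. One-on-one=1pm, Legal=11am, Roadmap=10am, Retro=10am, Sync=10am, Budget=10am, AllHands=10am).

No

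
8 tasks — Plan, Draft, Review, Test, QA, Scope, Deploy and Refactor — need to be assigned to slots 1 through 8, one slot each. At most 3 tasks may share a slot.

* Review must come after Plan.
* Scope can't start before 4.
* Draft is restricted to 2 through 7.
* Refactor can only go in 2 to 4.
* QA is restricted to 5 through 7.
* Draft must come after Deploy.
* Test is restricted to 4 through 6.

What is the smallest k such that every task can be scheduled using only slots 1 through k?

The precedence chain requires at least 2 distinct slots.
With at most 3 per slot and 8 tasks, at least 3 slots are needed.
QA can't be placed before 5, so the schedule must run through at least slot 5.
5 works (last occupied slot: 5): for example Scope=4, Deploy=1, Draft=2, Review=2, QA=5, Test=4, Refactor=2, Plan=1.

5 slots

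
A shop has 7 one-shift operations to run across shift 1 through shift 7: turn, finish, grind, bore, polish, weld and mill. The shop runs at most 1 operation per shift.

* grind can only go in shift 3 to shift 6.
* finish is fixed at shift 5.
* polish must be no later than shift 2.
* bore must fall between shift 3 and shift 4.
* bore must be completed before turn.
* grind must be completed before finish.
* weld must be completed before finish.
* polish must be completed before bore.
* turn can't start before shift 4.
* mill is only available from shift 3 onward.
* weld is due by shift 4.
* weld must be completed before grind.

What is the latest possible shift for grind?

Grind is available from shift 3; grind's own window allows nothing later than shift 6; downstream work caps grind at shift 4.
grind at shift 4 is achievable: weld -> shift 2; turn -> shift 6; polish -> shift 1; bore -> shift 3; mill -> shift 7; finish -> shift 5; grind -> shift 4.

shift 4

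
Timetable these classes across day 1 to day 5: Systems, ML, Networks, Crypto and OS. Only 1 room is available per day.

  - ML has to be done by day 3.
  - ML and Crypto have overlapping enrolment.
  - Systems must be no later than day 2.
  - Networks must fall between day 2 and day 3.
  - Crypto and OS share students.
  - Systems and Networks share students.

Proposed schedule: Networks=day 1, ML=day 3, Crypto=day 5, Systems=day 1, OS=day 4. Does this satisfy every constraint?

Crypto and OS share students — holds.
ML has to be done by day 3 — holds.
Systems and Networks share students — violated.
Systems must be no later than day 2 — holds.
Only 1 room is available per day — violated.
ML and Crypto have overlapping enrolment — holds.
Networks must fall between day 2 and day 3 — violated.

Invalid. Only 1 room is available per day.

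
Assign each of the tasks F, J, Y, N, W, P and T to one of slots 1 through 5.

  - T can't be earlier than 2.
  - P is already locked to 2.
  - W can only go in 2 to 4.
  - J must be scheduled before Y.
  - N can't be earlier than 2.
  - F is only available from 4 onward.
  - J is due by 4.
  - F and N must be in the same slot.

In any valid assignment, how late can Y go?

Precedence pushes Y to at least 2.
Y at 5 is achievable: N=4; P=2; F=4; T=2; Y=5; W=2; J=1.

5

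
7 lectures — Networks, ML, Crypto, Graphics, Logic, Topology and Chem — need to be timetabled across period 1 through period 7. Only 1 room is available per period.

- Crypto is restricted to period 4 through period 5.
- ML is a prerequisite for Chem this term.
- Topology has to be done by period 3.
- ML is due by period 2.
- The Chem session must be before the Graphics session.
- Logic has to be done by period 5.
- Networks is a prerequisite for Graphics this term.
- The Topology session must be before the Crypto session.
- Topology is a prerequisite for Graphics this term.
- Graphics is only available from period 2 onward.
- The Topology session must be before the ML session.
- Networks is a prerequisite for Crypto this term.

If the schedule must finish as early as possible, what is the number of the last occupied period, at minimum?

The precedence chain requires at least 4 distinct periods.
With at most 1 per period and 7 lectures, at least 7 periods are needed.
7 works (last occupied period: period 7): for example Networks in period 3; Logic in period 5; Topology in period 1; Chem in period 6; Graphics in period 7; Crypto in period 4; ML in period 2.

7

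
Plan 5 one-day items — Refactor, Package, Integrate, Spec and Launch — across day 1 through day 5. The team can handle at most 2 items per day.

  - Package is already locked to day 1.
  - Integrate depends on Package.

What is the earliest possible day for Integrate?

Precedence pushes Integrate to at least day 2.
Integrate at day 2 is achievable: Refactor in day 1; Integrate in day 2; Launch in day 3; Spec in day 2; Package in day 1.

day 2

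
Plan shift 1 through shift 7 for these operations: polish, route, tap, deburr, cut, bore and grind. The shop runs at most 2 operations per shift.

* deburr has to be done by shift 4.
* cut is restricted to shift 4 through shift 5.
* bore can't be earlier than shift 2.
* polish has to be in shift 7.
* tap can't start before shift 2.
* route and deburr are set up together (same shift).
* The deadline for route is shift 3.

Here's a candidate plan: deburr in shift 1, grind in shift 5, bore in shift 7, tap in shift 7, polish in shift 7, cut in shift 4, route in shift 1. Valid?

No — it violates: The shop runs at most 2 operations per shift

cut is restricted to shift 4 through shift 5 — holds.
polish has to be in shift 7 — holds.
bore can't be earlier than shift 2 — holds.
The deadline for route is shift 3 — holds.
route and deburr are set up together (same shift) — holds.
deburr has to be done by shift 4 — holds.
The shop runs at most 2 operations per shift — violated.
tap can't start before shift 2 — holds.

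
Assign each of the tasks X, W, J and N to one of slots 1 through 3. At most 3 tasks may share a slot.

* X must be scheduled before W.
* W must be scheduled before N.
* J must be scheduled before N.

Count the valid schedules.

Enumerating: J -> 1, X -> 1, N -> 3, W -> 2 | J=2; N=3; X=1; W=2.

2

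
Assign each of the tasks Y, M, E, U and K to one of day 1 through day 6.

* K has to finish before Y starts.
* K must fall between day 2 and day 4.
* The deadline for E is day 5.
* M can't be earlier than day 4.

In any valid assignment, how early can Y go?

day 3

Precedence pushes Y to at least day 3.
Y at day 3 is achievable: E in day 1, M in day 4, K in day 2, U in day 1, Y in day 3.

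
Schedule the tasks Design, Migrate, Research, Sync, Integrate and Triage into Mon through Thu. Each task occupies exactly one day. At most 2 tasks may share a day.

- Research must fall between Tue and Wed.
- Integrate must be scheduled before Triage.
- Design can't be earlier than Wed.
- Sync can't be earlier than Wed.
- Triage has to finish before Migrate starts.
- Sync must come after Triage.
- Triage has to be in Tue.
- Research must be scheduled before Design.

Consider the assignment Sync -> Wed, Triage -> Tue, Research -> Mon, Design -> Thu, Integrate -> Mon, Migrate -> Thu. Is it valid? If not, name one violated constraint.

No — it violates: Research must fall between Tue and Wed

Research must fall between Tue and Wed — violated.
At most 2 tasks may share a day — holds.
Triage has to be in Tue — holds.
Design can't be earlier than Wed — holds.
Research must be scheduled before Design — holds.
Sync must come after Triage — holds.
Triage has to finish before Migrate starts — holds.
Sync can't be earlier than Wed — holds.
Integrate must be scheduled before Triage — holds.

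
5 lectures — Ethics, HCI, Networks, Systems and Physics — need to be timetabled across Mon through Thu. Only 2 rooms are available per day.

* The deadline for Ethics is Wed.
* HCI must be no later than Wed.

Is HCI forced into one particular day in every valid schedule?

HCI can be Mon (e.g. Ethics in Mon; Physics in Wed; HCI in Mon; Networks in Tue; Systems in Tue) or Tue (e.g. Networks=Mon; HCI=Tue; Physics=Wed; Ethics=Mon; Systems=Tue).

No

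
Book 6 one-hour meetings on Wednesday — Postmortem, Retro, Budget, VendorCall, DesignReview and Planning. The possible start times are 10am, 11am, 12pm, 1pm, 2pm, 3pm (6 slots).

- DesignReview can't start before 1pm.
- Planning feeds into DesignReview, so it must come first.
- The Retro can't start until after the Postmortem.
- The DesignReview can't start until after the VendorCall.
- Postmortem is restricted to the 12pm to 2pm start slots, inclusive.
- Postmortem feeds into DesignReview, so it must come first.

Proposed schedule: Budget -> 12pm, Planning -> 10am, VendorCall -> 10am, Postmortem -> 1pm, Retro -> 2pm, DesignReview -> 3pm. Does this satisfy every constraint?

Postmortem feeds into DesignReview, so it must come first — holds.
Postmortem is restricted to the 12pm to 2pm start slots, inclusive — holds.
The DesignReview can't start until after the VendorCall — holds.
The Retro can't start until after the Postmortem — holds.
Planning feeds into DesignReview, so it must come first — holds.
DesignReview can't start before 1pm — holds.

Valid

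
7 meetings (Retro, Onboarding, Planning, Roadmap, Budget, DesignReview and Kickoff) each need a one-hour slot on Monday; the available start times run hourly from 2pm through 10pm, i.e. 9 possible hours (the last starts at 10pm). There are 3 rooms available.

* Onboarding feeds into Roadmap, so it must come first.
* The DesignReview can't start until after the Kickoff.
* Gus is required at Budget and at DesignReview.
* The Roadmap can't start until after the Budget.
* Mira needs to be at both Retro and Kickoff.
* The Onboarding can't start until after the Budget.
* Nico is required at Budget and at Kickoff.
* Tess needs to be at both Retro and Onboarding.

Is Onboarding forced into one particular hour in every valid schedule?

No

Onboarding can be 3pm (e.g. Planning in 2pm, Onboarding in 3pm, Budget in 2pm, Retro in 2pm, Roadmap in 4pm, DesignReview in 4pm, Kickoff in 3pm) or 4pm (e.g. Onboarding in 4pm; Retro in 2pm; Roadmap in 5pm; Budget in 2pm; DesignReview in 4pm; Planning in 2pm; Kickoff in 3pm).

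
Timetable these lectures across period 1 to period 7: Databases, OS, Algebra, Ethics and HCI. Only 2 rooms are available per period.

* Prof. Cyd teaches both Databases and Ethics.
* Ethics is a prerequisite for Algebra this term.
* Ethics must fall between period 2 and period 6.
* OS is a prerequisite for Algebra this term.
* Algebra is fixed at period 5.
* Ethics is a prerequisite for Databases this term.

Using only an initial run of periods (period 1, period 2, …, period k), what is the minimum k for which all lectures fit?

The precedence chain requires at least 2 distinct periods.
With at most 2 per period and 5 lectures, at least 3 periods are needed.
Algebra can't be placed before period 5, so the schedule must run through at least period 5.
5 works (last occupied period: period 5): for example OS -> period 1, Databases -> period 3, HCI -> period 1, Ethics -> period 2, Algebra -> period 5.

5 periods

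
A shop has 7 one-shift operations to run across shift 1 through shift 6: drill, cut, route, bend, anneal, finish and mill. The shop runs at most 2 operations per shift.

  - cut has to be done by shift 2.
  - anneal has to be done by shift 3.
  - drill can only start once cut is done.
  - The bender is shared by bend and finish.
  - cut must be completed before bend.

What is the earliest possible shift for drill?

Precedence pushes drill to at least shift 2.
drill at shift 2 is achievable: drill in shift 2; bend in shift 2; anneal in shift 1; cut in shift 1; mill in shift 4; route in shift 3; finish in shift 3.

shift 2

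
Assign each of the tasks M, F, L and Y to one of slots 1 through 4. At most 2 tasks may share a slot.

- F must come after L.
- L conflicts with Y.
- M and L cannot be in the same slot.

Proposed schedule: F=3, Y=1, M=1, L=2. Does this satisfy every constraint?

Yes

M and L cannot be in the same slot — holds.
At most 2 tasks may share a slot — holds.
L conflicts with Y — holds.
F must come after L — holds.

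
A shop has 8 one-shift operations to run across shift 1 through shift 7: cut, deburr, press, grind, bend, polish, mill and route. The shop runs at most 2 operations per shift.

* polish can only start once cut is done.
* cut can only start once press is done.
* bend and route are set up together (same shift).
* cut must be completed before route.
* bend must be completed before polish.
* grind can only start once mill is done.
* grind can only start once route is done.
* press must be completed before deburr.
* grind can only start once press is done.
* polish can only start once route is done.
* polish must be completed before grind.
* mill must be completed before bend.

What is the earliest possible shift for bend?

Bend must be in the same shift as route, which can't be before shift 3, so bend is at least shift 3; downstream work caps bend at shift 5.
bend at shift 3 is achievable: polish=shift 4; cut=shift 2; grind=shift 5; route=shift 3; deburr=shift 2; mill=shift 1; press=shift 1; bend=shift 3.

shift 3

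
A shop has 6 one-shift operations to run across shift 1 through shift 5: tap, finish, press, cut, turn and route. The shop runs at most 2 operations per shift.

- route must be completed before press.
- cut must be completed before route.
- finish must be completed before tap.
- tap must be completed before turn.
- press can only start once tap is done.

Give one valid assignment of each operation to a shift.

tap -> shift 2; turn -> shift 3; press -> shift 3; route -> shift 2; finish -> shift 1; cut -> shift 1

Checking: cut(shift 1) before route(shift 2); finish(shift 1) before tap(shift 2); tap(shift 2) before turn(shift 3); tap(shift 2) before press(shift 3); route(shift 2) before press(shift 3); max 2 per shift (cap 2).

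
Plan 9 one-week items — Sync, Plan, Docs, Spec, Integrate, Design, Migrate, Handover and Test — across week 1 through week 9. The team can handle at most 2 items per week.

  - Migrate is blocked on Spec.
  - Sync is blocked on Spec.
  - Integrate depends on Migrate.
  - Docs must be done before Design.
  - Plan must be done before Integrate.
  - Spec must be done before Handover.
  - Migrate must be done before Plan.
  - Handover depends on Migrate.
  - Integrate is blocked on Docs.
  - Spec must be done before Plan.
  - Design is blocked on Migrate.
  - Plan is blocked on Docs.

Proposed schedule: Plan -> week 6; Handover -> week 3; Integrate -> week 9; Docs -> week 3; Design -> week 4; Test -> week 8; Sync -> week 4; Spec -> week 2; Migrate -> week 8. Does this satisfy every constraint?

No — it violates: Handover depends on Migrate

The team can handle at most 2 items per week — holds.
Spec must be done before Handover — holds.
Sync is blocked on Spec — holds.
Spec must be done before Plan — holds.
Integrate is blocked on Docs — holds.
Plan must be done before Integrate — holds.
Docs must be done before Design — holds.
Design is blocked on Migrate — violated.
Migrate must be done before Plan — violated.
Handover depends on Migrate — violated.
Integrate depends on Migrate — holds.
Plan is blocked on Docs — holds.
Migrate is blocked on Spec — holds.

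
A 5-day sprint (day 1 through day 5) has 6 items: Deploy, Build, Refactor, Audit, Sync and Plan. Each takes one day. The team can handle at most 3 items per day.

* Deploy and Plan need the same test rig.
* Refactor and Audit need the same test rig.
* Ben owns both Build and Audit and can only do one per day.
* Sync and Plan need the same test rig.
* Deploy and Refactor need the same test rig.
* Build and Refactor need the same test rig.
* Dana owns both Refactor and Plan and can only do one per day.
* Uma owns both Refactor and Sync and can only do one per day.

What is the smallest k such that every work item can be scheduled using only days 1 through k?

With at most 3 per day and 6 work items, at least 2 days are needed.
Could 2 days be enough, i.e. nothing placed later than day 2? No: Build, Refactor and Audit must all be in different days (Build/Refactor can't share; Build/Audit can't share; Refactor/Audit can't share), but only 2 days are available: 3 work items can't fit in 2 distinct days.
So 2 days is not enough.
3 works (last occupied day: day 3): for example Sync -> day 1, Build -> day 1, Deploy -> day 1, Plan -> day 3, Audit -> day 3, Refactor -> day 2.

3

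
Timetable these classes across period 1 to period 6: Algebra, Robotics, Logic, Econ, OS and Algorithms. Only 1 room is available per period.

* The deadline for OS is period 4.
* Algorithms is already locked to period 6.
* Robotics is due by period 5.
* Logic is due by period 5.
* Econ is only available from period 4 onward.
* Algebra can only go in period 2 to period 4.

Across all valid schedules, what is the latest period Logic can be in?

Logic's own window allows nothing later than period 5.
Logic at period 5 is achievable: OS=period 1; Algebra=period 2; Algorithms=period 6; Econ=period 4; Robotics=period 3; Logic=period 5.

period 5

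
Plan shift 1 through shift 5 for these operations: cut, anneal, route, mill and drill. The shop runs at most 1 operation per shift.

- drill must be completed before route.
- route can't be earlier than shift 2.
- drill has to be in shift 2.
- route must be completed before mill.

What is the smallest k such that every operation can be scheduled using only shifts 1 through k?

The precedence chain requires at least 3 distinct shifts.
With at most 1 per shift and 5 operations, at least 5 shifts are needed.
Propagating the time windows through the other constraints, mill can't land before shift 4, so the schedule must run through at least shift 4.
5 works (last occupied shift: shift 5): for example anneal in shift 5; route in shift 3; cut in shift 1; drill in shift 2; mill in shift 4.

5 shifts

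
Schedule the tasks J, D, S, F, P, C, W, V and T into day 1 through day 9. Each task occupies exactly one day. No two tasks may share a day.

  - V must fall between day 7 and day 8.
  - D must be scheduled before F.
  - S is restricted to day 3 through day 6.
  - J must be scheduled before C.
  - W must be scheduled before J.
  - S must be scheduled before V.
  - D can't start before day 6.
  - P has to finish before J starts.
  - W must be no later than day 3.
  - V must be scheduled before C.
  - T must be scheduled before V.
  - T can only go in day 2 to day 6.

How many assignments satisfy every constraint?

Splitting on J: it can be day 3 (12), day 4 (18), day 5 (21). Listing each branch's schedules as (D, S, F, P, C, W, V, T) by day number:
J=day 3: (6,4,7,1,9,2,8,5) (6,4,7,2,9,1,8,5) (6,4,8,1,9,2,7,5) (6,4,8,2,9,1,7,5) (6,4,9,1,8,2,7,5) (6,4,9,2,8,1,7,5) (6,5,7,1,9,2,8,4) (6,5,7,2,9,1,8,4) (6,5,8,1,9,2,7,4) (6,5,8,2,9,1,7,4) (6,5,9,1,8,2,7,4) (6,5,9,2,8,1,7,4) — 12.
J=day 4: (6,3,7,1,9,2,8,5) (6,3,7,2,9,1,8,5) (6,3,8,1,9,2,7,5) (6,3,8,2,9,1,7,5) (6,3,9,1,8,2,7,5) (6,3,9,2,8,1,7,5) (6,5,7,1,9,2,8,3) (6,5,7,1,9,3,8,2) (6,5,7,2,9,1,8,3) (6,5,7,3,9,1,8,2) (6,5,8,1,9,2,7,3) (6,5,8,1,9,3,7,2) (6,5,8,2,9,1,7,3) (6,5,8,3,9,1,7,2) (6,5,9,1,8,2,7,3) (6,5,9,1,8,3,7,2) (6,5,9,2,8,1,7,3) (6,5,9,3,8,1,7,2) — 18.
J=day 5: (6,3,7,1,9,2,8,4) (6,3,7,2,9,1,8,4) (6,3,7,4,9,1,8,2) (6,3,8,1,9,2,7,4) (6,3,8,2,9,1,7,4) (6,3,8,4,9,1,7,2) (6,3,9,1,8,2,7,4) (6,3,9,2,8,1,7,4) (6,3,9,4,8,1,7,2) (6,4,7,1,9,2,8,3) (6,4,7,1,9,3,8,2) (6,4,7,2,9,1,8,3) (6,4,7,3,9,1,8,2) (6,4,8,1,9,2,7,3) (6,4,8,1,9,3,7,2) (6,4,8,2,9,1,7,3) (6,4,8,3,9,1,7,2) (6,4,9,1,8,2,7,3) (6,4,9,1,8,3,7,2) (6,4,9,2,8,1,7,3) (6,4,9,3,8,1,7,2) — 21.
Summing: 12 + 18 + 21 = 51.

51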